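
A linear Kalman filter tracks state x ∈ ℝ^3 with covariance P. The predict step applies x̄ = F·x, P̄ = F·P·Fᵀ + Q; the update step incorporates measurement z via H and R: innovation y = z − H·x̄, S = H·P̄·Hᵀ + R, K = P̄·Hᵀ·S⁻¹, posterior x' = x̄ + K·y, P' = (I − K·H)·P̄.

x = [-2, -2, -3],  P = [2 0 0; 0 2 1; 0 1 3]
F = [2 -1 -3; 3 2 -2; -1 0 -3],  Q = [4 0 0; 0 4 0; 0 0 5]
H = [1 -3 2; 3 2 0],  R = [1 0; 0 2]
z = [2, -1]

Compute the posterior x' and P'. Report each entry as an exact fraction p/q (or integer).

x̄ = F·x = [7, -4, 11]
P̄ = F·P·Fᵀ + Q = [47 22 26; 22 34 6; 26 6 34]
y = z − H·x̄ = [-39, -14]
S = H·P̄·Hᵀ + R = [390 -37; -37 825]
K = P̄·Hᵀ·S⁻¹ = [34070/320381 73371/320381; -51142/320381 49744/320381; 66030/320381 37912/320381]
x' = x̄ + K·y = [-113257/320381, 16598/320381, 418253/320381]
P' = (I − K·H)·P̄ = [359962/320381 -466572/320381 -862804/320381; -466572/320381 749602/320381 1332118/320381; -862804/320381 1332118/320381 2462594/320381]

x' = [-113257/320381, 16598/320381, 418253/320381]
P' = [359962/320381 -466572/320381 -862804/320381; -466572/320381 749602/320381 1332118/320381; -862804/320381 1332118/320381 2462594/320381]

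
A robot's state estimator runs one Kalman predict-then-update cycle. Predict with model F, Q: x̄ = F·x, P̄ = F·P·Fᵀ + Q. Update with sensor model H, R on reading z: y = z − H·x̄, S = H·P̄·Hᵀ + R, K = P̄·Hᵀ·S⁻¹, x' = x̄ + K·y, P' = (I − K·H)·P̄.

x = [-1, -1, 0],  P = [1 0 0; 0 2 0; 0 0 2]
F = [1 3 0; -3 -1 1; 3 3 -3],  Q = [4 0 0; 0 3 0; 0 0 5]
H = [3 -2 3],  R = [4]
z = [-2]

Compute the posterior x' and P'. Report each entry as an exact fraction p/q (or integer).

x' = [-452/1463, 1460/1463, 402/1463]
P' = [11149/1463 5133/1463 -7527/1463; 5133/1463 8524/1463 387/1463; -7527/1463 387/1463 8125/1463]

x̄ = F·x = [-4, 4, -6]
P̄ = F·P·Fᵀ + Q = [23 -9 21; -9 16 -21; 21 -21 50]
y = z − H·x̄ = [36]
S = H·P̄·Hᵀ + R = [1463]
K = P̄·Hᵀ·S⁻¹ = [150/1463; -122/1463; 255/1463]
x' = x̄ + K·y = [-452/1463, 1460/1463, 402/1463]
P' = (I − K·H)·P̄ = [11149/1463 5133/1463 -7527/1463; 5133/1463 8524/1463 387/1463; -7527/1463 387/1463 8125/1463]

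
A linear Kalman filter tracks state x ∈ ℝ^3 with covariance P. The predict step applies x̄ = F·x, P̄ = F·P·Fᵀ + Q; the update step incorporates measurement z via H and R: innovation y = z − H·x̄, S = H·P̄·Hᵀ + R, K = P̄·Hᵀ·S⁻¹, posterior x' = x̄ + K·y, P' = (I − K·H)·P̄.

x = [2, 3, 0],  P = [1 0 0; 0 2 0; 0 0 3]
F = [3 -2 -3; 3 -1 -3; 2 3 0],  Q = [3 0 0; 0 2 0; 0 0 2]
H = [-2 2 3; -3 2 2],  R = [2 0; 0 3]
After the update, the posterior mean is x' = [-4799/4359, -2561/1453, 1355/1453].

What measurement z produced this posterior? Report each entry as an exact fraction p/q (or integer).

x̄ = F·x = [0, 3, 13]
P̄ = F·P·Fᵀ + Q = [47 40 -6; 40 40 0; -6 0 24]
S = H·P̄·Hᵀ + R = [318 264; 264 274]
K = P̄·Hᵀ·S⁻¹ = [2626/4359 -2461/2906; 880/1453 -1060/1453; 466/1453 -99/1453]
x' − x̄ = [-4799/4359, -6920/1453, -17534/1453] = K·y
y = (KᵀK)⁻¹·Kᵀ·(x' − x̄) = [-44, -30]
z = y + H·x̄ = [-44, -30] + [45, 32] = [1, 2]

z = [1, 2]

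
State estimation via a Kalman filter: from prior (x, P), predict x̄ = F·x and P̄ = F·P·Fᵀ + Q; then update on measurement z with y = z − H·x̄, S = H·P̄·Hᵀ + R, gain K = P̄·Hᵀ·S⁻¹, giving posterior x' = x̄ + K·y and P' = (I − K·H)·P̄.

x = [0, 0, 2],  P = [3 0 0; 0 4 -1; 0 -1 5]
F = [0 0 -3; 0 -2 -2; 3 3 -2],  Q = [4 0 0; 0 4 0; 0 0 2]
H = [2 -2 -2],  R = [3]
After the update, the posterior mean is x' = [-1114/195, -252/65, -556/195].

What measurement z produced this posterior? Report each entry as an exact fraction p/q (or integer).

z = [2]

x̄ = F·x = [-6, -4, -4]
P̄ = F·P·Fᵀ + Q = [49 24 39; 24 32 -2; 39 -2 97]
S = H·P̄·Hᵀ + R = [195]
K = P̄·Hᵀ·S⁻¹ = [-28/195; -4/65; -112/195]
x' − x̄ = [56/195, 8/65, 224/195] = K·y
y = (KᵀK)⁻¹·Kᵀ·(x' − x̄) = [-2]
z = y + H·x̄ = [-2] + [4] = [2]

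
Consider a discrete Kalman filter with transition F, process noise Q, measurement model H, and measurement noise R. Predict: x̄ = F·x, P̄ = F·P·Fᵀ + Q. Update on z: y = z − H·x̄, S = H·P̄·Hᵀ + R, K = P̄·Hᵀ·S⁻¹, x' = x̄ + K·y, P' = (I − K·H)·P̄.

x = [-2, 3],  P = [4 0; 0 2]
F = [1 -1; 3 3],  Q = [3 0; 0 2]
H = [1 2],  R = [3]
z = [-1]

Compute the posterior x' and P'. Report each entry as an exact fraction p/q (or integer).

x' = [-671/130, 136/65]
P' = [1899/260 -459/130; -459/130 159/65]

x̄ = F·x = [-5, 3]
P̄ = F·P·Fᵀ + Q = [9 6; 6 56]
y = z − H·x̄ = [-2]
S = H·P̄·Hᵀ + R = [260]
K = P̄·Hᵀ·S⁻¹ = [21/260; 59/130]
x' = x̄ + K·y = [-671/130, 136/65]
P' = (I − K·H)·P̄ = [1899/260 -459/130; -459/130 159/65]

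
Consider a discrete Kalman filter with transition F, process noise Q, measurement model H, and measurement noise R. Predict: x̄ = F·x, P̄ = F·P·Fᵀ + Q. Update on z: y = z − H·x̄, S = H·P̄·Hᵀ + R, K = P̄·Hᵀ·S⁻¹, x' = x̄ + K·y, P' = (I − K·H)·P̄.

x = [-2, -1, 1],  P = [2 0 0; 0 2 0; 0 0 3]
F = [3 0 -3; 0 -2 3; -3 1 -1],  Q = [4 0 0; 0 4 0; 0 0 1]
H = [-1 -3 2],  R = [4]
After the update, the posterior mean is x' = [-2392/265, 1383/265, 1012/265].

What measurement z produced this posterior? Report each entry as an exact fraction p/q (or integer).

z = [1]

x̄ = F·x = [-9, 5, 4]
P̄ = F·P·Fᵀ + Q = [49 -27 -9; -27 39 -13; -9 -13 24]
S = H·P̄·Hᵀ + R = [530]
K = P̄·Hᵀ·S⁻¹ = [7/265; -58/265; 48/265]
x' − x̄ = [-7/265, 58/265, -48/265] = K·y
y = (KᵀK)⁻¹·Kᵀ·(x' − x̄) = [-1]
z = y + H·x̄ = [-1] + [2] = [1]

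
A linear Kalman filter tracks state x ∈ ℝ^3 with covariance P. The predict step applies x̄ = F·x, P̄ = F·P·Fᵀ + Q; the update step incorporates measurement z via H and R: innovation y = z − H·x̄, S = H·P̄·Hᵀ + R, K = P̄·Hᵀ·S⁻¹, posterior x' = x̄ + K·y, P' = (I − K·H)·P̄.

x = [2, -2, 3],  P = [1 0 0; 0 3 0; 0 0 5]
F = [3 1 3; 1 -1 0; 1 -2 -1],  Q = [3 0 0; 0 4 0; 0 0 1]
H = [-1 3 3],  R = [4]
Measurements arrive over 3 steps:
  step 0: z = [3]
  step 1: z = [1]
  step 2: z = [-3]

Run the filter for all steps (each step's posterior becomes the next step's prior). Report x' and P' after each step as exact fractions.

step 0: x̄ = F·x = [13, 4, 3]
step 0: P̄ = F·P·Fᵀ + Q = [60 0 -18; 0 8 7; -18 7 19]
step 0: y = z − H·x̄ = [-5]
step 0: S = H·P̄·Hᵀ + R = [541]
step 0: K = P̄·Hᵀ·S⁻¹ = [-114/541; 45/541; 96/541]
step 0: x' = x̄ + K·y = [7603/541, 1939/541, 1143/541]
step 0: P' = (I − K·H)·P̄ = [19464/541 5130/541 1206/541; 5130/541 2303/541 -533/541; 1206/541 -533/541 1063/541]
step 1: x̄ = F·x = [28177/541, 5664/541, 2582/541]
step 1: P̄ = F·P·Fᵀ + Q = [237959/541 51046/541 28678/541; 51046/541 13671/541 6941/541; 28678/541 6941/541 5216/541]
step 1: y = z − H·x̄ = [3980/541]
step 1: S = H·P̄·Hᵀ + R = [56700/541]
step 1: K = P̄·Hᵀ·S⁻¹ = [1213/56700; 1079/5670; 7793/56700]
step 1: x' = x̄ + K·y = [148102/2835, 6730/567, 16397/2835]
step 1: P' = (I − K·H)·P̄ = [24936791/56700 532573/5670 2988151/56700; 532573/5670 12176/567 57203/5670; 2988151/56700 57203/5670 434411/56700]
step 2: x̄ = F·x = [527147/2835, 114452/2835, 12881/567]
step 2: P̄ = F·P·Fᵀ + Q = [79725449/14175 17547419/14175 2021954/2835; 17547419/14175 15729731/56700 448934/2835; 2021954/2835 448934/2835 53072/567]
step 2: y = z − H·x̄ = [-17929/2835]
step 2: S = H·P̄·Hᵀ + R = [6304679/56700]
step 2: K = P̄·Hᵀ·S⁻¹ = [12984472/6304679; 3935557/6304679; 2418560/6304679]
step 2: x' = x̄ + K·y = [1090191895/6304679, 229637573/6304679, 127933153/6304679]
step 2: P' = (I − K·H)·P̄ = [32486365841/6304679 6903390593/6304679 3942710650/6304679; 6903390593/6304679 1475878233/6304679 830499374/6304679; 3942710650/6304679 830499374/6304679 486962256/6304679]

step 0: x' = [7603/541, 1939/541, 1143/541], P' = [19464/541 5130/541 1206/541; 5130/541 2303/541 -533/541; 1206/541 -533/541 1063/541]
step 1: x' = [148102/2835, 6730/567, 16397/2835], P' = [24936791/56700 532573/5670 2988151/56700; 532573/5670 12176/567 57203/5670; 2988151/56700 57203/5670 434411/56700]
step 2: x' = [1090191895/6304679, 229637573/6304679, 127933153/6304679], P' = [32486365841/6304679 6903390593/6304679 3942710650/6304679; 6903390593/6304679 1475878233/6304679 830499374/6304679; 3942710650/6304679 830499374/6304679 486962256/6304679]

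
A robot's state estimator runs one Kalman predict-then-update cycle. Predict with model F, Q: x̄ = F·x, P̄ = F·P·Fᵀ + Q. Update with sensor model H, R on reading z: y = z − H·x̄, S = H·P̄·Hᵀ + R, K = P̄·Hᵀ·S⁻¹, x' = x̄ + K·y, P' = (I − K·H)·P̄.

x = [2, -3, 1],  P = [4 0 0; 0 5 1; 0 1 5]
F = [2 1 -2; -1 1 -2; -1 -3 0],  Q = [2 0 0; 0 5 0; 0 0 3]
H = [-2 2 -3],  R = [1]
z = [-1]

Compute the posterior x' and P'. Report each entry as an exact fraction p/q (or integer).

x' = [-529/497, -273/71, -745/497]
P' = [19382/497 930/71 -8581/497; 930/71 1787/71 569/71; -8581/497 569/71 8420/497]

x̄ = F·x = [-1, -7, 7]
P̄ = F·P·Fᵀ + Q = [39 13 -17; 13 30 -5; -17 -5 52]
y = z − H·x̄ = [32]
S = H·P̄·Hᵀ + R = [497]
K = P̄·Hᵀ·S⁻¹ = [-1/497; 7/71; -132/497]
x' = x̄ + K·y = [-529/497, -273/71, -745/497]
P' = (I − K·H)·P̄ = [19382/497 930/71 -8581/497; 930/71 1787/71 569/71; -8581/497 569/71 8420/497]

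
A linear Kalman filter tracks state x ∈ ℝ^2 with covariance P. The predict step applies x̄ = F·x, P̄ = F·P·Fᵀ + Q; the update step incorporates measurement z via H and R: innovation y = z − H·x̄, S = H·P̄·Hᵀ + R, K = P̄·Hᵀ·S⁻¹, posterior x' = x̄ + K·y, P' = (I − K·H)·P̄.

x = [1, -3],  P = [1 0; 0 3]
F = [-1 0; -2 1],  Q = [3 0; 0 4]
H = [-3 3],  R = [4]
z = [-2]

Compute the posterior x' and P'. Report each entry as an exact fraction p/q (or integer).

x̄ = F·x = [-1, -5]
P̄ = F·P·Fᵀ + Q = [4 2; 2 11]
y = z − H·x̄ = [10]
S = H·P̄·Hᵀ + R = [103]
K = P̄·Hᵀ·S⁻¹ = [-6/103; 27/103]
x' = x̄ + K·y = [-163/103, -245/103]
P' = (I − K·H)·P̄ = [376/103 368/103; 368/103 404/103]

x' = [-163/103, -245/103]
P' = [376/103 368/103; 368/103 404/103]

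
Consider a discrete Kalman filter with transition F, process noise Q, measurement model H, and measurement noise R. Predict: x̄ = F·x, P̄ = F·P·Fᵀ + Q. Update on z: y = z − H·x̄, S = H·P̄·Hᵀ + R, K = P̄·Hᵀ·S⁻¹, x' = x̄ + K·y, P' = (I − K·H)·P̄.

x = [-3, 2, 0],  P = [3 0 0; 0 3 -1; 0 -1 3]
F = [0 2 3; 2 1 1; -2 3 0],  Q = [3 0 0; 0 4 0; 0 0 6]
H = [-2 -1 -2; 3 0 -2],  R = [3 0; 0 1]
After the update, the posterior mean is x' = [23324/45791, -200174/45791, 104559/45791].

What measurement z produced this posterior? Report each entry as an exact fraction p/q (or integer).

z = [-1, -3]

x̄ = F·x = [4, -4, 12]
P̄ = F·P·Fᵀ + Q = [30 10 9; 10 20 -6; 9 -6 45]
S = H·P̄·Hᵀ + R = [411 -60; -60 343]
K = P̄·Hᵀ·S⁻¹ = [-25864/137373 8104/45791; -7084/137373 5194/45791; -12922/45791 -10671/45791]
x' − x̄ = [-159840/45791, -17010/45791, -444933/45791] = K·y
y = (KᵀK)⁻¹·Kᵀ·(x' − x̄) = [27, 9]
z = y + H·x̄ = [27, 9] + [-28, -12] = [-1, -3]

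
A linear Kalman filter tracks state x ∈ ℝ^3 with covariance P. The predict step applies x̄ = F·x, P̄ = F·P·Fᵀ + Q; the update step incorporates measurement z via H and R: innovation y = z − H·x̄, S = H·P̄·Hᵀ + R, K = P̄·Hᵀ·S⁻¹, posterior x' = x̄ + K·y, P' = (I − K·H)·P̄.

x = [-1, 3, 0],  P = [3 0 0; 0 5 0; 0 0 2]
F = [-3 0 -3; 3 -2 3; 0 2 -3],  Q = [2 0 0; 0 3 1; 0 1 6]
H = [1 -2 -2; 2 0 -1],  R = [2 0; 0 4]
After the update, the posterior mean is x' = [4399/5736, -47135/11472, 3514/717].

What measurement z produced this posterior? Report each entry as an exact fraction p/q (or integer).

z = [-1, -3]

x̄ = F·x = [3, -9, 6]
P̄ = F·P·Fᵀ + Q = [47 -45 18; -45 68 -37; 18 -37 44]
S = H·P̄·Hᵀ + R = [309 198; 198 164]
K = P̄·Hᵀ·S⁻¹ = [379/2868 581/1912; -3527/5736 1603/3824; 140/717 -68/239]
x' − x̄ = [-12809/5736, 56113/11472, -788/717] = K·y
y = (KᵀK)⁻¹·Kᵀ·(x' − x̄) = [-10, -3]
z = y + H·x̄ = [-10, -3] + [9, 0] = [-1, -3]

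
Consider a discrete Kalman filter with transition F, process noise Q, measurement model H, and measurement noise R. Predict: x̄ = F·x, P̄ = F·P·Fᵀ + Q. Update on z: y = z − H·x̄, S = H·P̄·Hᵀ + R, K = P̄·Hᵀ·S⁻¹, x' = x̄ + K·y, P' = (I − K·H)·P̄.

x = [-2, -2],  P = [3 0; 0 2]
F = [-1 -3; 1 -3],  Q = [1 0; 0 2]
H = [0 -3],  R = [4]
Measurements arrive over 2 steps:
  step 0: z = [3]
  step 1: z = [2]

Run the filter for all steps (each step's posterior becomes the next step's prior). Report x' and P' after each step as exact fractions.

step 0: x̄ = F·x = [8, 4]
step 0: P̄ = F·P·Fᵀ + Q = [22 15; 15 23]
step 0: y = z − H·x̄ = [15]
step 0: S = H·P̄·Hᵀ + R = [211]
step 0: K = P̄·Hᵀ·S⁻¹ = [-45/211; -69/211]
step 0: x' = x̄ + K·y = [1013/211, -191/211]
step 0: P' = (I − K·H)·P̄ = [2617/211 60/211; 60/211 92/211]
step 1: x̄ = F·x = [-440/211, 1586/211]
step 1: P̄ = F·P·Fᵀ + Q = [4016/211 -1789/211; -1789/211 3507/211]
step 1: y = z − H·x̄ = [5180/211]
step 1: S = H·P̄·Hᵀ + R = [32407/211]
step 1: K = P̄·Hᵀ·S⁻¹ = [5367/32407; -10521/32407]
step 1: x' = x̄ + K·y = [64180/32407, -14698/32407]
step 1: P' = (I − K·H)·P̄ = [480293/32407 -7156/32407; -7156/32407 14028/32407]

step 0: x' = [1013/211, -191/211], P' = [2617/211 60/211; 60/211 92/211]
step 1: x' = [64180/32407, -14698/32407], P' = [480293/32407 -7156/32407; -7156/32407 14028/32407]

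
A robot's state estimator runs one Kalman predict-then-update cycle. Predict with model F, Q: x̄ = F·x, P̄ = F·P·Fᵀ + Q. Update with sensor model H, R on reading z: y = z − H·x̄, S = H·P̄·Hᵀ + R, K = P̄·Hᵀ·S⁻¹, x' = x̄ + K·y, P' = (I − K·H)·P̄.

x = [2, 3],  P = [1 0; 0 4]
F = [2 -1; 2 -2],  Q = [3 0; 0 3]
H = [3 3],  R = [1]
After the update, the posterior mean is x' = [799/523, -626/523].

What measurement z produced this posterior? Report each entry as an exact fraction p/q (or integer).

x̄ = F·x = [1, -2]
P̄ = F·P·Fᵀ + Q = [11 12; 12 23]
S = H·P̄·Hᵀ + R = [523]
K = P̄·Hᵀ·S⁻¹ = [69/523; 105/523]
x' − x̄ = [276/523, 420/523] = K·y
y = (KᵀK)⁻¹·Kᵀ·(x' − x̄) = [4]
z = y + H·x̄ = [4] + [-3] = [1]

z = [1]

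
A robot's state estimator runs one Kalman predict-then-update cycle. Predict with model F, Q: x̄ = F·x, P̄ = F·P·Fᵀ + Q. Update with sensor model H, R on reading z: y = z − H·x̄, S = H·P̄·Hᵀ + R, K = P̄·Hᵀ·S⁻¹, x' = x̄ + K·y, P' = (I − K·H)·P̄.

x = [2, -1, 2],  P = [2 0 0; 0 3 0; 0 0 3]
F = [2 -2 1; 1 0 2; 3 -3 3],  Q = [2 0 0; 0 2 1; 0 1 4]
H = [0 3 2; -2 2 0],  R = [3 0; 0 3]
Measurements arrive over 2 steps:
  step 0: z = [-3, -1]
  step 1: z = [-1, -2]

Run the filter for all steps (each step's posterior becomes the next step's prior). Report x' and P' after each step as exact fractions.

step 0: x̄ = F·x = [8, 6, 15]
step 0: P̄ = F·P·Fᵀ + Q = [25 10 39; 10 16 25; 39 25 76]
step 0: y = z − H·x̄ = [-51, 3]
step 0: S = H·P̄·Hᵀ + R = [751 -20; -20 87]
step 0: K = P̄·Hᵀ·S⁻¹ = [8796/64937 -20370/64937; 8766/64937 10972/64937; 19189/64937 -16488/64937]
step 0: x' = x̄ + K·y = [9790/64937, -24528/64937, -54048/64937]
step 0: P' = (I − K·H)·P̄ = [62357/64937 31802/64937 -34509/64937; 31802/64937 48260/64937 -59241/64937; -34509/64937 -59241/64937 117645/64937]
step 1: x̄ = F·x = [14588/64937, -98306/64937, -59190/64937]
step 1: P̄ = F·P·Fᵀ + Q = [534499/64937 360819/64937 857601/64937; 360819/64937 524775/64937 907337/64937; 857601/64937 907337/64937 2186846/64937]
step 1: y = z − H·x̄ = [348361/64937, 95914/64937]
step 1: S = H·P̄·Hᵀ + R = [24553214/64937 1182680/64937; 1182680/64937 1545355/64937]
step 1: K = P̄·Hᵀ·S⁻¹ = [14580877/112554322 -18229268/56277161; 14935681/112554322 31131652/281385805; 33410033/112554322 -45810468/281385805]
step 1: x' = x̄ + K·y = [49655317/112554322, -359376927/562771610, 247864553/562771610]
step 1: P' = (I − K·H)·P̄ = [103232575/112554322 48544771/112554322 -50945841/112554322; 48544771/112554322 336118811/562771610 -392160609/562771610; -50945841/112554322 -392160609/562771610 838816161/562771610]

step 0: x' = [9790/64937, -24528/64937, -54048/64937], P' = [62357/64937 31802/64937 -34509/64937; 31802/64937 48260/64937 -59241/64937; -34509/64937 -59241/64937 117645/64937]
step 1: x' = [49655317/112554322, -359376927/562771610, 247864553/562771610], P' = [103232575/112554322 48544771/112554322 -50945841/112554322; 48544771/112554322 336118811/562771610 -392160609/562771610; -50945841/112554322 -392160609/562771610 838816161/562771610]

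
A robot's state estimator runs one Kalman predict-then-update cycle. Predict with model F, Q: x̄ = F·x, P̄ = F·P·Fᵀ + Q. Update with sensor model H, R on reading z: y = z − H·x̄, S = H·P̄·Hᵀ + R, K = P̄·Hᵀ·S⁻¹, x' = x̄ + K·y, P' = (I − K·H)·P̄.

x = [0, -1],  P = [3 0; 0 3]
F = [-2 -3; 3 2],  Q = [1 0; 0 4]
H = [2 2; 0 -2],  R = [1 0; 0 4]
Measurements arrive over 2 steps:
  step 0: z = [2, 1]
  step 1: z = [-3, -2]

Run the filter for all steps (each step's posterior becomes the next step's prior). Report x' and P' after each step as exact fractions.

step 0: x̄ = F·x = [3, -2]
step 0: P̄ = F·P·Fᵀ + Q = [40 -36; -36 43]
step 0: y = z − H·x̄ = [0, -3]
step 0: S = H·P̄·Hᵀ + R = [45 -28; -28 176]
step 0: K = P̄·Hᵀ·S⁻¹ = [107/223 433/892; 7/892 -1739/3568]
step 0: x' = x̄ + K·y = [1377/892, -1919/3568]
step 0: P' = (I − K·H)·P̄ = [270/223 -433/446; -433/446 1739/1784]
step 1: x̄ = F·x = [-5259/3568, 6343/1784]
step 1: P̄ = F·P·Fᵀ + Q = [5291/1784 -439/892; -439/892 3187/446]
step 1: y = z − H·x̄ = [-12779/1784, 4559/892]
step 1: S = H·P̄·Hᵀ + R = [16729/446 -5935/223; -5935/223 7266/223]
step 1: K = P̄·Hᵀ·S⁻¹ = [41789/114584 75191/229168; 5935/57292 -40563/114584]
step 1: x' = x̄ + K·y = [-1104315/458336, 230119/229168]
step 1: P' = (I − K·H)·P̄ = [192171/229168 -75191/114584; -75191/114584 40563/57292]

step 0: x' = [1377/892, -1919/3568], P' = [270/223 -433/446; -433/446 1739/1784]
step 1: x' = [-1104315/458336, 230119/229168], P' = [192171/229168 -75191/114584; -75191/114584 40563/57292]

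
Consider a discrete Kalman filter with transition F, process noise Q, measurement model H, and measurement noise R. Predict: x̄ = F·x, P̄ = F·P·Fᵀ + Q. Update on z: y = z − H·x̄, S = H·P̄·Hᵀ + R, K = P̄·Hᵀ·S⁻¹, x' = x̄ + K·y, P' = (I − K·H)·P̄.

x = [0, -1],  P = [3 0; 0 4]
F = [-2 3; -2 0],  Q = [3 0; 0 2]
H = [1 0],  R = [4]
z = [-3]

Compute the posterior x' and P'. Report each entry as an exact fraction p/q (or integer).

x̄ = F·x = [-3, 0]
P̄ = F·P·Fᵀ + Q = [51 12; 12 14]
y = z − H·x̄ = [0]
S = H·P̄·Hᵀ + R = [55]
K = P̄·Hᵀ·S⁻¹ = [51/55; 12/55]
x' = x̄ + K·y = [-3, 0]
P' = (I − K·H)·P̄ = [204/55 48/55; 48/55 626/55]

x' = [-3, 0]
P' = [204/55 48/55; 48/55 626/55]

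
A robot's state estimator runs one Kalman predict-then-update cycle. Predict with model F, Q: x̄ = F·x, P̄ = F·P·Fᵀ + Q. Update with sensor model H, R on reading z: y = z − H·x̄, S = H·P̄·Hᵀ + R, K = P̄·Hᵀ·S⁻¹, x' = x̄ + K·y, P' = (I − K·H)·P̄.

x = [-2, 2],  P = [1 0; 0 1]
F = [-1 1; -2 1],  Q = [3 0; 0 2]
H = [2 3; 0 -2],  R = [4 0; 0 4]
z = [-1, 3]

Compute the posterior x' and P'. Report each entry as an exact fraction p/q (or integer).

x' = [61/85, -63/85]
P' = [358/255 -48/85; -48/85 44/85]

x̄ = F·x = [4, 6]
P̄ = F·P·Fᵀ + Q = [5 3; 3 7]
y = z − H·x̄ = [-27, 15]
S = H·P̄·Hᵀ + R = [123 -54; -54 32]
K = P̄·Hᵀ·S⁻¹ = [71/255 24/85; 9/85 -22/85]
x' = x̄ + K·y = [61/85, -63/85]
P' = (I − K·H)·P̄ = [358/255 -48/85; -48/85 44/85]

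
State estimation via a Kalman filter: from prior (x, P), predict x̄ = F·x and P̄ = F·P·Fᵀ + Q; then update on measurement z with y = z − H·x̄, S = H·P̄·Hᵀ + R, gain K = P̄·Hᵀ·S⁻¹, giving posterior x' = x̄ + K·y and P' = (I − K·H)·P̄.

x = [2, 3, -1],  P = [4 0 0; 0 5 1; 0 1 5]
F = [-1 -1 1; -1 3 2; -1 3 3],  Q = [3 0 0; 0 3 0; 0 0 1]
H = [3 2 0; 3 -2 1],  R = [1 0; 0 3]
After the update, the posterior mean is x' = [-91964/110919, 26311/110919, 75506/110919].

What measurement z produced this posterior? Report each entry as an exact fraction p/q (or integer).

x̄ = F·x = [-6, 5, 4]
P̄ = F·P·Fᵀ + Q = [15 0 4; 0 84 94; 4 94 113]
S = H·P̄·Hᵀ + R = [472 -1; -1 235]
K = P̄·Hᵀ·S⁻¹ = [10624/110919 23173/110919; 39406/110919 -34760/110919; 46937/110919 -29536/110919]
x' − x̄ = [573550/110919, -528284/110919, -368170/110919] = K·y
y = (KᵀK)⁻¹·Kᵀ·(x' − x̄) = [6, 22]
z = y + H·x̄ = [6, 22] + [-8, -24] = [-2, -2]

z = [-2, -2]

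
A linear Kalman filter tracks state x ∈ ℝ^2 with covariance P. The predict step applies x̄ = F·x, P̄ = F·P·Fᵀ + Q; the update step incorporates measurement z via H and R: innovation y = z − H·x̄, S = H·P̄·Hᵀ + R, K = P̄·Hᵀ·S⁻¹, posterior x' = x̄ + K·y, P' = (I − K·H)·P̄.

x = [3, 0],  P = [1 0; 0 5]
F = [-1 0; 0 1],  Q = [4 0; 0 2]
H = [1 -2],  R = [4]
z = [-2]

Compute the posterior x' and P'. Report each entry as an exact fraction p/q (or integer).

x̄ = F·x = [-3, 0]
P̄ = F·P·Fᵀ + Q = [5 0; 0 7]
y = z − H·x̄ = [1]
S = H·P̄·Hᵀ + R = [37]
K = P̄·Hᵀ·S⁻¹ = [5/37; -14/37]
x' = x̄ + K·y = [-106/37, -14/37]
P' = (I − K·H)·P̄ = [160/37 70/37; 70/37 63/37]

x' = [-106/37, -14/37]
P' = [160/37 70/37; 70/37 63/37]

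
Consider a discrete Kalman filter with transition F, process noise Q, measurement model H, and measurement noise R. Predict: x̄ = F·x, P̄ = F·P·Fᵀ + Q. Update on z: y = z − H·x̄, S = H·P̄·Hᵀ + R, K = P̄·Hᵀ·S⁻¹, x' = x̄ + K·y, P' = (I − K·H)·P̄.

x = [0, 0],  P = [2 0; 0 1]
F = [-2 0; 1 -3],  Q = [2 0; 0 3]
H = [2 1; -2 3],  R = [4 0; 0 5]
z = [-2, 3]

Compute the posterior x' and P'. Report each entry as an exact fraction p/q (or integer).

x' = [-4736/4501, 1262/4501]
P' = [2642/4501 828/4501; 828/4501 2372/4501]

x̄ = F·x = [0, 0]
P̄ = F·P·Fᵀ + Q = [10 -4; -4 14]
y = z − H·x̄ = [-2, 3]
S = H·P̄·Hᵀ + R = [42 -14; -14 219]
K = P̄·Hᵀ·S⁻¹ = [1528/4501 -80/643; 1007/4501 156/643]
x' = x̄ + K·y = [-4736/4501, 1262/4501]
P' = (I − K·H)·P̄ = [2642/4501 828/4501; 828/4501 2372/4501]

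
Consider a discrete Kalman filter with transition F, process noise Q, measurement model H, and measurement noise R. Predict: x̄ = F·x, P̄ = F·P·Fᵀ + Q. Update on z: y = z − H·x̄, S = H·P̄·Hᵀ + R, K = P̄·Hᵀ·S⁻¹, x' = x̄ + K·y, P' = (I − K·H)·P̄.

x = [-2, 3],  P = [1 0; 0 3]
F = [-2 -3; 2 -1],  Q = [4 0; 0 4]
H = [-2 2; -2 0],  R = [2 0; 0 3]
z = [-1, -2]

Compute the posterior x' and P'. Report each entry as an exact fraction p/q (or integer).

x' = [1655/3239, -899/3239]
P' = [2265/3239 2175/3239; 2175/3239 3633/3239]

x̄ = F·x = [-5, -7]
P̄ = F·P·Fᵀ + Q = [35 5; 5 11]
y = z − H·x̄ = [3, -12]
S = H·P̄·Hᵀ + R = [146 120; 120 143]
K = P̄·Hᵀ·S⁻¹ = [-90/3239 -1510/3239; 1458/3239 -1450/3239]
x' = x̄ + K·y = [1655/3239, -899/3239]
P' = (I − K·H)·P̄ = [2265/3239 2175/3239; 2175/3239 3633/3239]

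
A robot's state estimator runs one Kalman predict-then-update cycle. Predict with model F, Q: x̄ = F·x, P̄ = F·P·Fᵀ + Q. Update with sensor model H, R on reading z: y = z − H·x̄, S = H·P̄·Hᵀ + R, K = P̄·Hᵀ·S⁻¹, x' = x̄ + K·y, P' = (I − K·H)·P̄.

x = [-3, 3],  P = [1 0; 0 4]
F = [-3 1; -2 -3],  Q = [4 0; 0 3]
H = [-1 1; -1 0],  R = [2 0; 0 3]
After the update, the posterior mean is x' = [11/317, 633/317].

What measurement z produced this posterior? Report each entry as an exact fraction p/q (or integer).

z = [2, 2]

x̄ = F·x = [12, -3]
P̄ = F·P·Fᵀ + Q = [17 -6; -6 43]
S = H·P̄·Hᵀ + R = [74 23; 23 20]
K = P̄·Hᵀ·S⁻¹ = [-23/317 -243/317; 842/951 -683/951]
x' − x̄ = [-3793/317, 1584/317] = K·y
y = (KᵀK)⁻¹·Kᵀ·(x' − x̄) = [17, 14]
z = y + H·x̄ = [17, 14] + [-15, -12] = [2, 2]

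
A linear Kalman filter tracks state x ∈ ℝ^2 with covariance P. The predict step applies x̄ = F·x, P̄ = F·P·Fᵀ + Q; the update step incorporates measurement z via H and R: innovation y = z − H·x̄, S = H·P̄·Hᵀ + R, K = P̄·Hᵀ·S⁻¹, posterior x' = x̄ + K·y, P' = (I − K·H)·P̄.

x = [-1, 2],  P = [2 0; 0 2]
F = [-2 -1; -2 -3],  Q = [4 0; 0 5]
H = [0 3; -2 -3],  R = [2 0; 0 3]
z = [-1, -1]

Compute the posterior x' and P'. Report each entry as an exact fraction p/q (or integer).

x̄ = F·x = [0, -4]
P̄ = F·P·Fᵀ + Q = [14 14; 14 31]
y = z − H·x̄ = [11, -13]
S = H·P̄·Hᵀ + R = [281 -363; -363 506]
K = P̄·Hᵀ·S⁻¹ = [-378/947 -4424/10417; 285/947 -22/947]
x' = x̄ + K·y = [11774/10417, -367/947]
P' = (I − K·H)·P̄ = [10794/10417 -252/947; -252/947 190/947]

x' = [11774/10417, -367/947]
P' = [10794/10417 -252/947; -252/947 190/947]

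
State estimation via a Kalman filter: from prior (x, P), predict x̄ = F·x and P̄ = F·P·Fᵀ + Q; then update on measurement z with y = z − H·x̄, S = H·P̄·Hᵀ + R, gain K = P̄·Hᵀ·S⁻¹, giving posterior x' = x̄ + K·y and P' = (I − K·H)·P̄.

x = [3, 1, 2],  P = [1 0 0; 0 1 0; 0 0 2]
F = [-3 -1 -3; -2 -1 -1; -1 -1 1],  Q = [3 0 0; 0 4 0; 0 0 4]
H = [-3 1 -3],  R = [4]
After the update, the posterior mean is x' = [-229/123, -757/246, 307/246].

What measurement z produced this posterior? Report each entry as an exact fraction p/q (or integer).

x̄ = F·x = [-16, -9, -2]
P̄ = F·P·Fᵀ + Q = [31 13 -2; 13 11 1; -2 1 8]
S = H·P̄·Hᵀ + R = [246]
K = P̄·Hᵀ·S⁻¹ = [-37/123; -31/246; -17/246]
x' − x̄ = [1739/123, 1457/246, 799/246] = K·y
y = (KᵀK)⁻¹·Kᵀ·(x' − x̄) = [-47]
z = y + H·x̄ = [-47] + [45] = [-2]

z = [-2]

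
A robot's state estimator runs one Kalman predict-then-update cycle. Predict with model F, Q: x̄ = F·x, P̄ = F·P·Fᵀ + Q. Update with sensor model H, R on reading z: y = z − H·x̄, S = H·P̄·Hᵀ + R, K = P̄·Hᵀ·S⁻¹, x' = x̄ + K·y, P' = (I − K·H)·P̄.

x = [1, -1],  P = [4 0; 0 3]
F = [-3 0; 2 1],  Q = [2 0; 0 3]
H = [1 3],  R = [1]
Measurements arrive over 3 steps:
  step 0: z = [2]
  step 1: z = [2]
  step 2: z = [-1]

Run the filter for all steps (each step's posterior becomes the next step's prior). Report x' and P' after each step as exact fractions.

step 0: x̄ = F·x = [-3, 1]
step 0: P̄ = F·P·Fᵀ + Q = [38 -24; -24 22]
step 0: y = z − H·x̄ = [2]
step 0: S = H·P̄·Hᵀ + R = [93]
step 0: K = P̄·Hᵀ·S⁻¹ = [-34/93; 14/31]
step 0: x' = x̄ + K·y = [-347/93, 59/31]
step 0: P' = (I − K·H)·P̄ = [2378/93 -268/31; -268/31 94/31]
step 1: x̄ = F·x = [347/31, -517/93]
step 1: P̄ = F·P·Fᵀ + Q = [7196/31 -3952/31; -3952/31 6857/93]
step 1: y = z − H·x̄ = [232/31]
step 1: S = H·P̄·Hᵀ + R = [4086/31]
step 1: K = P̄·Hᵀ·S⁻¹ = [-2330/2043; 2905/4086]
step 1: x' = x̄ + K·y = [5431/2043, -487/2043]
step 1: P' = (I − K·H)·P̄ = [123988/2043 -42106/2043; -42106/2043 29039/4086]
step 2: x̄ = F·x = [-5431/681, 10375/2043]
step 2: P̄ = F·P·Fᵀ + Q = [124442/227 -205870/681; -205870/681 696353/4086]
step 2: y = z − H·x̄ = [-1875/227]
step 2: S = H·P̄·Hᵀ + R = [122211/454]
step 2: K = P̄·Hᵀ·S⁻¹ = [-162856/122211; 94871/122211]
step 2: x' = x̄ + K·y = [41171/13579, -163000/122211]
step 2: P' = (I − K·H)·P̄ = [8577722/122211 -2913526/122211; -2913526/122211 1002799/122211]

step 0: x' = [-347/93, 59/31], P' = [2378/93 -268/31; -268/31 94/31]
step 1: x' = [5431/2043, -487/2043], P' = [123988/2043 -42106/2043; -42106/2043 29039/4086]
step 2: x' = [41171/13579, -163000/122211], P' = [8577722/122211 -2913526/122211; -2913526/122211 1002799/122211]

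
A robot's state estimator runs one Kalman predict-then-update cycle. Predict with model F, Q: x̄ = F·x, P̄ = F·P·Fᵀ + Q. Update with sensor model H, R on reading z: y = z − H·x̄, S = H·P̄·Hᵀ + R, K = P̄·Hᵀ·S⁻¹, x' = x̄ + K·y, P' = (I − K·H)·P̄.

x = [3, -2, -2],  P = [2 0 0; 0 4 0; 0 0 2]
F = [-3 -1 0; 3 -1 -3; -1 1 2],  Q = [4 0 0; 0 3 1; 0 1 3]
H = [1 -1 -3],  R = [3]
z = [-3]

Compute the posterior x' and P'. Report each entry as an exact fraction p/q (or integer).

x̄ = F·x = [-7, 17, -9]
P̄ = F·P·Fᵀ + Q = [26 -14 2; -14 43 -21; 2 -21 17]
y = z − H·x̄ = [-6]
S = H·P̄·Hᵀ + R = [115]
K = P̄·Hᵀ·S⁻¹ = [34/115; 6/115; -28/115]
x' = x̄ + K·y = [-1009/115, 1919/115, -867/115]
P' = (I − K·H)·P̄ = [1834/115 -1814/115 1182/115; -1814/115 4909/115 -2247/115; 1182/115 -2247/115 1171/115]

x' = [-1009/115, 1919/115, -867/115]
P' = [1834/115 -1814/115 1182/115; -1814/115 4909/115 -2247/115; 1182/115 -2247/115 1171/115]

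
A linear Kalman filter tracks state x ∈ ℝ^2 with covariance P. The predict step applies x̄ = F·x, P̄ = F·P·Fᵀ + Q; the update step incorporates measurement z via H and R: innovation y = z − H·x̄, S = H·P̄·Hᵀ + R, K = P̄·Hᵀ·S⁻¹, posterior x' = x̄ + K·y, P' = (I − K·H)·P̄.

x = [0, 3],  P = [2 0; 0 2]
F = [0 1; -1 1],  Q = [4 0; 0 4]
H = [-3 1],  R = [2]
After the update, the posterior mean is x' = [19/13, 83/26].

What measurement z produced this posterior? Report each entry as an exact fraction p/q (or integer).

z = [-1]

x̄ = F·x = [3, 3]
P̄ = F·P·Fᵀ + Q = [6 2; 2 8]
S = H·P̄·Hᵀ + R = [52]
K = P̄·Hᵀ·S⁻¹ = [-4/13; 1/26]
x' − x̄ = [-20/13, 5/26] = K·y
y = (KᵀK)⁻¹·Kᵀ·(x' − x̄) = [5]
z = y + H·x̄ = [5] + [-6] = [-1]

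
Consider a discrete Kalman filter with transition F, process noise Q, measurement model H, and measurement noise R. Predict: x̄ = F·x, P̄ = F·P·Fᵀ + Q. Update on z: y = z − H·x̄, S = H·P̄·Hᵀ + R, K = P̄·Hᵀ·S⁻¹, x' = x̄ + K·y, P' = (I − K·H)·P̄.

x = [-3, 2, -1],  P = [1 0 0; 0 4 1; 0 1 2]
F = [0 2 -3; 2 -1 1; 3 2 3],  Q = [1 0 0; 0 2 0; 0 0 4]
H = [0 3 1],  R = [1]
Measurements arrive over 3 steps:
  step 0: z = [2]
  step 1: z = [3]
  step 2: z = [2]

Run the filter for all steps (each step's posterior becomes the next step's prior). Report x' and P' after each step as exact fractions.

step 0: x' = [103/168, -97/56, 293/42], P' = [3023/168 -185/56 409/42; -185/56 197/56 -145/14; 409/42 -145/14 661/21]
step 1: x' = [-1274053/107874, -394/5993, 346189/107874], P' = [7321162/53937 112837/35958 -1044971/107874; 112837/35958 22105/35958 -29258/17979; -1044971/107874 -29258/17979 564299/107874]
step 2: x' = [-2918244544/364015645, -102091844/192714165, 3910057219/1092046935], P' = [24092445393/364015645 31341117/21412685 -1591268906/364015645; 31341117/21412685 221977103/385428330 -193362749/128476110; -1591268906/364015645 -193362749/128476110 3528682089/728031290]

step 0: x̄ = F·x = [7, -9, -8]
step 0: P̄ = F·P·Fᵀ + Q = [23 -9 -2; -9 10 3; -2 3 59]
step 0: y = z − H·x̄ = [37]
step 0: S = H·P̄·Hᵀ + R = [168]
step 0: K = P̄·Hᵀ·S⁻¹ = [-29/168; 11/56; 17/42]
step 0: x' = x̄ + K·y = [103/168, -97/56, 293/42]
step 0: P' = (I − K·H)·P̄ = [3023/168 -185/56 409/42; -185/56 197/56 -145/14; 409/42 -145/14 661/21]
step 1: x̄ = F·x = [-683/28, 1669/168, 1081/56]
step 1: P̄ = F·P·Fᵀ + Q = [5917/14 -6297/28 -10547/28; -6297/28 30551/168 16243/56; -10547/28 16243/56 26581/56]
step 1: y = z − H·x̄ = [-1291/28]
step 1: S = H·P̄·Hᵀ + R = [53937/14]
step 1: K = P̄·Hᵀ·S⁻¹ = [-14719/53937; 7799/35958; 37655/107874]
step 1: x' = x̄ + K·y = [-1274053/107874, -394/5993, 346189/107874]
step 1: P' = (I − K·H)·P̄ = [7321162/53937 112837/35958 -1044971/107874; 112837/35958 22105/35958 -29258/17979; -1044971/107874 -29258/17979 564299/107874]
step 2: x̄ = F·x = [-350917/35958, -2194825/107874, -155432/5993]
step 2: P̄ = F·P·Fᵀ + Q = [2519467/35958 1640201/35958 1103729/17979; 1640201/35958 27116413/53937 8947059/11986; 1103729/17979 8947059/11986 40234147/35958]
step 2: y = z − H·x̄ = [3199333/35958]
step 2: S = H·P̄·Hᵀ + R = [364015645/35958]
step 2: K = P̄·Hᵀ·S⁻¹ = [7128061/364015645; 4769059/21412685; 120757678/364015645]
step 2: x' = x̄ + K·y = [-2918244544/364015645, -102091844/192714165, 3910057219/1092046935]
step 2: P' = (I − K·H)·P̄ = [24092445393/364015645 31341117/21412685 -1591268906/364015645; 31341117/21412685 221977103/385428330 -193362749/128476110; -1591268906/364015645 -193362749/128476110 3528682089/728031290]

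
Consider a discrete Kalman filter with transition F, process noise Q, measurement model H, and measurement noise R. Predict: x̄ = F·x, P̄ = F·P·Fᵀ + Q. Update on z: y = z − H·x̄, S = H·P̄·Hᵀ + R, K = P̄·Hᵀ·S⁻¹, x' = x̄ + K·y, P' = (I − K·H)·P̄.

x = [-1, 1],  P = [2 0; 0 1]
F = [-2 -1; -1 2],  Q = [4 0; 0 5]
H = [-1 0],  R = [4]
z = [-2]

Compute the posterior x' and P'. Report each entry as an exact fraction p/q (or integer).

x' = [30/17, 53/17]
P' = [52/17 8/17; 8/17 183/17]

x̄ = F·x = [1, 3]
P̄ = F·P·Fᵀ + Q = [13 2; 2 11]
y = z − H·x̄ = [-1]
S = H·P̄·Hᵀ + R = [17]
K = P̄·Hᵀ·S⁻¹ = [-13/17; -2/17]
x' = x̄ + K·y = [30/17, 53/17]
P' = (I − K·H)·P̄ = [52/17 8/17; 8/17 183/17]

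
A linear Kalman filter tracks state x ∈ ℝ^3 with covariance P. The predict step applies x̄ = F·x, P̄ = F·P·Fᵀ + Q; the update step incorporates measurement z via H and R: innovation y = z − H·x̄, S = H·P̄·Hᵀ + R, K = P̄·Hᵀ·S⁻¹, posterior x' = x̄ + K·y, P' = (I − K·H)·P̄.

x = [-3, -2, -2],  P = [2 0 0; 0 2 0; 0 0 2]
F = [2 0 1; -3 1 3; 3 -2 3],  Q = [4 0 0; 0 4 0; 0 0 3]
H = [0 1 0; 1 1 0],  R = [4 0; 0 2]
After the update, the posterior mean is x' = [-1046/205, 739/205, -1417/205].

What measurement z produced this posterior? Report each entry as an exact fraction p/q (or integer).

z = [3, -1]

x̄ = F·x = [-8, 1, -11]
P̄ = F·P·Fᵀ + Q = [14 -6 18; -6 42 -4; 18 -4 47]
S = H·P̄·Hᵀ + R = [46 36; 36 46]
K = P̄·Hᵀ·S⁻¹ = [-141/205 146/205; 159/205 36/205; -172/205 197/205]
x' − x̄ = [594/205, 534/205, 838/205] = K·y
y = (KᵀK)⁻¹·Kᵀ·(x' − x̄) = [2, 6]
z = y + H·x̄ = [2, 6] + [1, -7] = [3, -1]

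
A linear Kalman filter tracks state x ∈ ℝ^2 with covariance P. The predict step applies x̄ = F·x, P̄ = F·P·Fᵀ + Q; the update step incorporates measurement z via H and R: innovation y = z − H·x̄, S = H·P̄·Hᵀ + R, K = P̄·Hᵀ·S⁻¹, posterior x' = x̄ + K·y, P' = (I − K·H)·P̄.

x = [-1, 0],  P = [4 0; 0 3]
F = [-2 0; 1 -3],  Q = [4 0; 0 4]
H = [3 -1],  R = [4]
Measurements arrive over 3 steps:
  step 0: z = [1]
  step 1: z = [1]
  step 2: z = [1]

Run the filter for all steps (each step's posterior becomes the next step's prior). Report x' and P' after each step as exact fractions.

step 0: x' = [42/89, 29/89], P' = [716/267 1876/267; 1876/267 5864/267]
step 1: x' = [-818/1301, -3533/1301], P' = [18249/1301 54254/1301; 54254/1301 166220/1301]
step 2: x' = [-46072/168757, -282277/168757], P' = [7866724/168757 23817876/168757; 23817876/168757 72760952/168757]

step 0: x̄ = F·x = [2, -1]
step 0: P̄ = F·P·Fᵀ + Q = [20 -8; -8 35]
step 0: y = z − H·x̄ = [-6]
step 0: S = H·P̄·Hᵀ + R = [267]
step 0: K = P̄·Hᵀ·S⁻¹ = [68/267; -59/267]
step 0: x' = x̄ + K·y = [42/89, 29/89]
step 0: P' = (I − K·H)·P̄ = [716/267 1876/267; 1876/267 5864/267]
step 1: x̄ = F·x = [-84/89, -45/89]
step 1: P̄ = F·P·Fᵀ + Q = [3932/267 9824/267; 9824/267 43304/267]
step 1: y = z − H·x̄ = [296/89]
step 1: S = H·P̄·Hᵀ + R = [20816/267]
step 1: K = P̄·Hᵀ·S⁻¹ = [493/5204; -1729/2602]
step 1: x' = x̄ + K·y = [-818/1301, -3533/1301]
step 1: P' = (I − K·H)·P̄ = [18249/1301 54254/1301; 54254/1301 166220/1301]
step 2: x̄ = F·x = [1636/1301, 9781/1301]
step 2: P̄ = F·P·Fᵀ + Q = [78200/1301 289026/1301; 289026/1301 1193909/1301]
step 2: y = z − H·x̄ = [6174/1301]
step 2: S = H·P̄·Hᵀ + R = [168757/1301]
step 2: K = P̄·Hᵀ·S⁻¹ = [-54426/168757; -326831/168757]
step 2: x' = x̄ + K·y = [-46072/168757, -282277/168757]
step 2: P' = (I − K·H)·P̄ = [7866724/168757 23817876/168757; 23817876/168757 72760952/168757]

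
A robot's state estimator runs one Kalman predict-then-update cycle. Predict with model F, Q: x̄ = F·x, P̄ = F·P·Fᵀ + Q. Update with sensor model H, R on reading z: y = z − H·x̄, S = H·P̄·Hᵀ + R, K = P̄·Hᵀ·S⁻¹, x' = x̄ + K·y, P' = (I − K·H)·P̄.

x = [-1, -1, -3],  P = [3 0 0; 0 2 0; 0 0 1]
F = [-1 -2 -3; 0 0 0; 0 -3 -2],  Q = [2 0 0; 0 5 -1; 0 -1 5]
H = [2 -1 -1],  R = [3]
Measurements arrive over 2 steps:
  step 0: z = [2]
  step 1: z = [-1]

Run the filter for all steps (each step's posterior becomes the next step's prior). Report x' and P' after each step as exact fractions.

step 0: x' = [250/49, 52/49, 311/49], P' = [402/49 104/49 622/49; 104/49 229/49 -9/49; 622/49 -9/49 1223/49]
step 1: x' = [-45091/32632, -1747/8158, -45321/32632], P' = [377959/32632 22775/8158 596493/32632; 22775/8158 20297/4079 5103/8158; 596493/32632 5103/8158 1132791/32632]

step 0: x̄ = F·x = [12, 0, 9]
step 0: P̄ = F·P·Fᵀ + Q = [22 0 18; 0 5 -1; 18 -1 27]
step 0: y = z − H·x̄ = [-13]
step 0: S = H·P̄·Hᵀ + R = [49]
step 0: K = P̄·Hᵀ·S⁻¹ = [26/49; -4/49; 10/49]
step 0: x' = x̄ + K·y = [250/49, 52/49, 311/49]
step 0: P' = (I − K·H)·P̄ = [402/49 104/49 622/49; 104/49 229/49 -9/49; 622/49 -9/49 1223/49]
step 1: x̄ = F·x = [-1287/49, 0, -778/49]
step 1: P̄ = F·P·Fᵀ + Q = [16463/49 0 10151/49; 0 5 -1; 10151/49 -1 7090/49]
step 1: y = z − H·x̄ = [1747/49]
step 1: S = H·P̄·Hᵀ + R = [32632/49]
step 1: K = P̄·Hᵀ·S⁻¹ = [22775/32632; -49/8158; 13261/32632]
step 1: x' = x̄ + K·y = [-45091/32632, -1747/8158, -45321/32632]
step 1: P' = (I − K·H)·P̄ = [377959/32632 22775/8158 596493/32632; 22775/8158 20297/4079 5103/8158; 596493/32632 5103/8158 1132791/32632]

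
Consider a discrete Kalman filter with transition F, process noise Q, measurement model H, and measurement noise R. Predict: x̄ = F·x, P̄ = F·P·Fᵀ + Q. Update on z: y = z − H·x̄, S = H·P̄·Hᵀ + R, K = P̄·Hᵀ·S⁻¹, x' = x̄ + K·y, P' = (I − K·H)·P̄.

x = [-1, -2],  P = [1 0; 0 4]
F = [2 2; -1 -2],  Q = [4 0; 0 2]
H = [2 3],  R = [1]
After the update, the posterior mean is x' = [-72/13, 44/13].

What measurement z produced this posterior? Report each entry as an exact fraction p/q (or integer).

x̄ = F·x = [-6, 5]
P̄ = F·P·Fᵀ + Q = [24 -18; -18 19]
S = H·P̄·Hᵀ + R = [52]
K = P̄·Hᵀ·S⁻¹ = [-3/26; 21/52]
x' − x̄ = [6/13, -21/13] = K·y
y = (KᵀK)⁻¹·Kᵀ·(x' − x̄) = [-4]
z = y + H·x̄ = [-4] + [3] = [-1]

z = [-1]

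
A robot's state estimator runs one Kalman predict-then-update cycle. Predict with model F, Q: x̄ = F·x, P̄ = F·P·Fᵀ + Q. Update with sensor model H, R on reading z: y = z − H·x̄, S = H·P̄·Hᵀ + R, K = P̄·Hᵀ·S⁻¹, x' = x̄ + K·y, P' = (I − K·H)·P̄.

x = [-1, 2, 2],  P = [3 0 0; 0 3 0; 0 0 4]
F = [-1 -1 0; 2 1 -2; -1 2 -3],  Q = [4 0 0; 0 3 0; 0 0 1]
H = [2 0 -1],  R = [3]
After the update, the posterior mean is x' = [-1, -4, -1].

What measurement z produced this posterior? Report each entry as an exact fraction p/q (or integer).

x̄ = F·x = [-1, -4, -1]
P̄ = F·P·Fᵀ + Q = [10 -9 -3; -9 34 24; -3 24 52]
S = H·P̄·Hᵀ + R = [107]
K = P̄·Hᵀ·S⁻¹ = [23/107; -42/107; -58/107]
x' − x̄ = [0, 0, 0] = K·y
y = (KᵀK)⁻¹·Kᵀ·(x' − x̄) = [0]
z = y + H·x̄ = [0] + [-1] = [-1]

z = [-1]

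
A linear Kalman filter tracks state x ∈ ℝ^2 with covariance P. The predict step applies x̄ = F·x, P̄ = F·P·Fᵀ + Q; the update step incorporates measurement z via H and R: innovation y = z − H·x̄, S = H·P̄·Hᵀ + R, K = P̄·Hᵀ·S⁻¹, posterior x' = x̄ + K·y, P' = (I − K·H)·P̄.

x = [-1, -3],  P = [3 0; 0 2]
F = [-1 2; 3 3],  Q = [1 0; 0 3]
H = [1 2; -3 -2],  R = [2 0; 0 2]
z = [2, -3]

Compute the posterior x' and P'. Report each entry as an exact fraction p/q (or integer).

x' = [182/509, 4233/5090]
P' = [456/509 -453/509; -453/509 2883/2545]

x̄ = F·x = [-5, -12]
P̄ = F·P·Fᵀ + Q = [12 3; 3 48]
y = z − H·x̄ = [31, -42]
S = H·P̄·Hᵀ + R = [218 -252; -252 338]
K = P̄·Hᵀ·S⁻¹ = [-225/509 -231/509; 3501/5090 1029/5090]
x' = x̄ + K·y = [182/509, 4233/5090]
P' = (I − K·H)·P̄ = [456/509 -453/509; -453/509 2883/2545]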